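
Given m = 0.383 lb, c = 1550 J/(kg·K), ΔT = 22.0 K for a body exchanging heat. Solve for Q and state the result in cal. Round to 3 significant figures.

1420 cal

Directly: Q = mcΔT.
m = 0.383 lb = 0.1737 kg; c = 1550 J/(kg·K); ΔT = 22.0 K.
Q = 5924 J
5924 J × (1 cal / 4.184 J) = 1416 cal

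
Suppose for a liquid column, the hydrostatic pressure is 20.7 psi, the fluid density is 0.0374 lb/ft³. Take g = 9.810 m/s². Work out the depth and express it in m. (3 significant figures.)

24300 m

Solving P = ρ·g·h for h: h = P/(ρ·g).
P = 20.7 psi = 1.427×10^5 Pa; ρ = 0.0374 lb/ft³ = 0.5991 kg/m³; g = 9.810 m/s².
h = 24284 m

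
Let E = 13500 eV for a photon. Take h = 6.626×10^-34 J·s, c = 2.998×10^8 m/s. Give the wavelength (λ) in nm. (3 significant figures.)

Rearranging E = h·c/λ for λ: λ = hc/E.
E = 13500 eV = 2.163×10^-15 J; h = 6.626×10^-34 J·s; c = 2.998×10^8 m/s.
λ = 9.184×10^-11 m
9.184×10^-11 m × (1 nm / 1.000×10^-9 m) = 0.09184 nm

0.0918 nm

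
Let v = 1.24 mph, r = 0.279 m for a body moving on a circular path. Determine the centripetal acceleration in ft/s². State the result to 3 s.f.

Directly: a = v²/r.
v = 1.24 mph = 0.5543 m/s; r = 0.279 m.
a = 1.101 m/s²
1.101 m/s² × (1 ft/s² / 0.3048 m/s²) = 3.613 ft/s²

3.61 ft/s²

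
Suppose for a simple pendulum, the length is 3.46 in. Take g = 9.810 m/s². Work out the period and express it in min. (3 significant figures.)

T is given directly by: T = 2π√(L/g).
L = 3.46 in = 0.08788 m; g = 9.810 m/s².
T = 0.5947 s
0.5947 s × (1 min / 60.00 s) = 0.009912 min

0.00991 min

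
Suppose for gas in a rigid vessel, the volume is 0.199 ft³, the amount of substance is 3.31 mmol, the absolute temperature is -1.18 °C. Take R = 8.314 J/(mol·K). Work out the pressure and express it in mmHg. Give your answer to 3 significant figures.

9.96 mmHg

From the ideal-gas law: P = nRT/V.
V = 0.199 ft³ = 0.005635 m³; n = 3.31 mmol = 0.003310 mol; T = -1.18 °C = 272.0 K; R = 8.314 J/(mol·K).
P = 1328 Pa  (the unit combination reduces to kg/(m·s²) = Pa)
1328 Pa × (1 mmHg / 133.3 Pa) = 9.962 mmHg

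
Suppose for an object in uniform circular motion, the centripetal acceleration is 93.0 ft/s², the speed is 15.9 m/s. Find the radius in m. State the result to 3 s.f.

Rearranging a = v²/r for r: r = v²/a.
a = 93.0 ft/s² = 28.35 m/s²; v = 15.9 m/s.
r = 8.919 m

8.92 m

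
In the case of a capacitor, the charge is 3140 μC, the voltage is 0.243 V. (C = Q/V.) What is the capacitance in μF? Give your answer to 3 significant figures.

12900 μF

C is given directly by: C = Q/V.
Q = 3140 μC = 0.003140 C; V = 0.243 V.
C = 0.01292 F
0.01292 F × (1 μF / 1.000×10^-6 F) = 12922 μF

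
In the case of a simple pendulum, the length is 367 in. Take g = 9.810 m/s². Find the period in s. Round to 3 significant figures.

Directly: T = 2π√(L/g).
L = 367 in = 9.322 m; g = 9.810 m/s².
T = 6.125 s

6.12 s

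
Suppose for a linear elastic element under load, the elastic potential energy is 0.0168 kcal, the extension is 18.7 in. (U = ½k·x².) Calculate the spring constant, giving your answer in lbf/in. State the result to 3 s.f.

Rearranging: k = 2U/x².
U = 0.0168 kcal = 70.29 J; x = 18.7 in = 0.4750 m.
k = 623.1 N/m
623.1 N/m × (1 lbf/in / 175.1 N/m) = 3.558 lbf/in

3.56 lbf/in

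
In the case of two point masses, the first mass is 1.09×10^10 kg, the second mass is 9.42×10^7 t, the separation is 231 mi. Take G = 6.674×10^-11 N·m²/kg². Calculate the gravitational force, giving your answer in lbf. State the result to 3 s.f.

0.111 lbf

From Newton's law of gravitation: F = Gm₁m₂/r².
m₁ = 1.09×10^10 kg; m₂ = 9.42×10^7 t = 9.420×10^10 kg; r = 231 mi = 3.718×10^5 m; G = 6.674×10^-11 N·m²/kg².
F = 0.4958 N  (the unit combination reduces to kg·m/s² = N)
0.4958 N × (1 lbf / 4.448 N) = 0.1115 lbf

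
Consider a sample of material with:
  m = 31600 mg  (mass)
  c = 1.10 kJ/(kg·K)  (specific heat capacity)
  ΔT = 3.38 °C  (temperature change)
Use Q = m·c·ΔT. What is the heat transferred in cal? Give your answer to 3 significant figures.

Directly: Q = mcΔT.
m = 31600 mg = 0.03160 kg; c = 1.10 kJ/(kg·K) = 1100 J/(kg·K); ΔT = 3.38 °C = 3.380 K.
Q = 117.5 J
117.5 J × (1 cal / 4.184 J) = 28.08 cal

28.1 cal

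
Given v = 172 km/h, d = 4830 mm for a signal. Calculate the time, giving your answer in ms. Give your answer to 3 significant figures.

101 ms

Rearranging v = d/t for t: t = d/v.
v = 172 km/h = 47.78 m/s; d = 4830 mm = 4.830 m.
t = 0.1011 s
0.1011 s × (1 ms / 0.001000 s) = 101.1 ms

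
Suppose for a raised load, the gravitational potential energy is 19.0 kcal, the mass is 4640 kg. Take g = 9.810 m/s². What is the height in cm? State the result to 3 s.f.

Rearranging: h = PE/(m·g).
PE = 19.0 kcal = 79496 J; m = 4640 kg; g = 9.810 m/s².
h = 1.746 m
1.746 m × (1 cm / 0.01000 m) = 174.6 cm

175 cm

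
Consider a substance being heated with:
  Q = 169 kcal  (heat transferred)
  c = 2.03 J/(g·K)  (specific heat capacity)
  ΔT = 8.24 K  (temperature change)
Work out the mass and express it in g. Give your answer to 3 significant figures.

Solving Q = m·c·ΔT for m: m = Q/(c·ΔT).
Q = 169 kcal = 7.071×10^5 J; c = 2.03 J/(g·K) = 2030 J/(kg·K); ΔT = 8.24 K.
m = 42.27 kg
42.27 kg × (1 g / 0.001000 kg) = 42272 g

42300 g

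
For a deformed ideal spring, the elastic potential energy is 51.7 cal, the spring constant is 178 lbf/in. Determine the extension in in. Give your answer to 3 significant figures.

4.64 in

Rearranging: x = √(2U/k).
U = 51.7 cal = 216.3 J; k = 178 lbf/in = 31173 N/m.
x = 0.1178 m
0.1178 m × (1 in / 0.02540 m) = 4.638 in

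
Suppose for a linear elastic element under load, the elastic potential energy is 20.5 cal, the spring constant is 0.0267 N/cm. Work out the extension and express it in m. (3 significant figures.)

8.02 m

Rearranging U = ½k·x² for x: x = √(2U/k).
U = 20.5 cal = 85.77 J; k = 0.0267 N/cm = 2.670 N/m.
x = 8.016 m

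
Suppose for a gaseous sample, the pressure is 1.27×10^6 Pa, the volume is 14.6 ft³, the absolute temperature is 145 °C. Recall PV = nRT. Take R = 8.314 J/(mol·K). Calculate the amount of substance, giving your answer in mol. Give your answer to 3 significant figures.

151 mol

From the ideal-gas law: n = PV/(RT).
P = 1.27×10^6 Pa; V = 14.6 ft³ = 0.4134 m³; T = 145 °C = 418.1 K; R = 8.314 J/(mol·K).
n = 151.0 mol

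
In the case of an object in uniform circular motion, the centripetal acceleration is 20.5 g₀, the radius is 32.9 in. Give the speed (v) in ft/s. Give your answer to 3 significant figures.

Solving a = v²/r for v: v = √(a·r).
a = 20.5 g₀ = 201.0 m/s²; r = 32.9 in = 0.8357 m.
v = 12.96 m/s
12.96 m/s × (1 ft/s / 0.3048 m/s) = 42.52 ft/s

42.5 ft/s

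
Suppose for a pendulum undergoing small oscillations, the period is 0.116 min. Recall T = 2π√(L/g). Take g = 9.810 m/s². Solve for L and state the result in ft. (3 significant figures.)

39.5 ft

Solving T = 2π√(L/g) for L: L = g·(T/2π)².
T = 0.116 min = 6.960 s; g = 9.810 m/s².
L = 12.04 m
12.04 m × (1 ft / 0.3048 m) = 39.49 ft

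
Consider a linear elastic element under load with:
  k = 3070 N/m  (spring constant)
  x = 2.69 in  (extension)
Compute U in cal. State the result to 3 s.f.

Directly: U = ½kx².
k = 3070 N/m; x = 2.69 in = 0.06833 m.
U = 7.166 J
7.166 J × (1 cal / 4.184 J) = 1.713 cal

1.71 cal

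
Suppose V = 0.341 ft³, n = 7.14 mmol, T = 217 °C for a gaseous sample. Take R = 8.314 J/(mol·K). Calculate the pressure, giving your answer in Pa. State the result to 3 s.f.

3010 Pa

Directly: P = nRT/V.
V = 0.341 ft³ = 0.009656 m³; n = 7.14 mmol = 0.007140 mol; T = 217 °C = 490.1 K; R = 8.314 J/(mol·K).
P = 3013 Pa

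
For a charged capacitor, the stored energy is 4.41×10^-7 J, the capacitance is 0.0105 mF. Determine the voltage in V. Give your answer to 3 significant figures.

Rearranging: V = √(2E/C).
E = 4.41×10^-7 J; C = 0.0105 mF = 1.050×10^-5 F.
V = 0.2898 V

0.290 V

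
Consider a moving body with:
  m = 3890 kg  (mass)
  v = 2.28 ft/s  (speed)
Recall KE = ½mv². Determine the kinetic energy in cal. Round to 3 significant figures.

225 cal

KE is given directly by: KE = ½mv².
m = 3890 kg; v = 2.28 ft/s = 0.6949 m/s.
KE = 939.3 J
939.3 J × (1 cal / 4.184 J) = 224.5 cal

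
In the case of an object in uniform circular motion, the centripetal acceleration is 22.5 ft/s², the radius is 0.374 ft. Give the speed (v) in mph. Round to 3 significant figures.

Solving a = v²/r for v: v = √(a·r).
a = 22.5 ft/s² = 6.858 m/s²; r = 0.374 ft = 0.1140 m.
v = 0.8842 m/s
0.8842 m/s × (1 mph / 0.4470 m/s) = 1.978 mph

1.98 mph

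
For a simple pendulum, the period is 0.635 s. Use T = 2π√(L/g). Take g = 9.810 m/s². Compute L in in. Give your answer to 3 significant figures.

3.94 in

Rearranging T = 2π√(L/g) for L: L = g·(T/2π)².
T = 0.635 s; g = 9.810 m/s².
L = 0.1002 m
0.1002 m × (1 in / 0.02540 m) = 3.945 in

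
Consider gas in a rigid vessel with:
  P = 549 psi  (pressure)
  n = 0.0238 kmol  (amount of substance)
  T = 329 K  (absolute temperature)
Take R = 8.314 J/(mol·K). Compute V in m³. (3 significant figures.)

0.0172 m³

From the ideal-gas law: V = nRT/P.
P = 549 psi = 3.785×10^6 Pa; n = 0.0238 kmol = 23.80 mol; T = 329 K; R = 8.314 J/(mol·K).
V = 0.01720 m³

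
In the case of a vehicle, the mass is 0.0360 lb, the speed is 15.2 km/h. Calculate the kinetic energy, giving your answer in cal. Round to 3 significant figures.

0.0348 cal

KE is given directly by: KE = ½mv².
m = 0.0360 lb = 0.01633 kg; v = 15.2 km/h = 4.222 m/s.
KE = 0.1456 J  (the unit combination reduces to kg·m²/s² = J)
0.1456 J × (1 cal / 4.184 J) = 0.03479 cal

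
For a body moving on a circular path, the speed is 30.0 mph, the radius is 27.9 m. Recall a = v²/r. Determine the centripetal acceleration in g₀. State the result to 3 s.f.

Directly: a = v²/r.
v = 30.0 mph = 13.41 m/s; r = 27.9 m.
a = 6.447 m/s²
6.447 m/s² × (1 g₀ / 9.807 m/s²) = 0.6574 g₀

0.657 g₀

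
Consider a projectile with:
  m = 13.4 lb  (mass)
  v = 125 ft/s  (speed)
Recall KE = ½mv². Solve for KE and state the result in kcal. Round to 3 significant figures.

1.05 kcal

Directly: KE = ½mv².
m = 13.4 lb = 6.078 kg; v = 125 ft/s = 38.10 m/s.
KE = 4412 J  (the unit combination reduces to kg·m²/s² = J)
4412 J × (1 kcal / 4184 J) = 1.054 kcal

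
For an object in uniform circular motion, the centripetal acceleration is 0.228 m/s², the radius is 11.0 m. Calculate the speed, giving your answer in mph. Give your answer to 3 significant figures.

Solving a = v²/r for v: v = √(a·r).
a = 0.228 m/s²; r = 11.0 m.
v = 1.584 m/s
1.584 m/s × (1 mph / 0.4470 m/s) = 3.543 mph

3.54 mph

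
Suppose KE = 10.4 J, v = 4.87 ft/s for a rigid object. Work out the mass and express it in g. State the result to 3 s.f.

Rearranging: m = 2·KE/v².
KE = 10.4 J; v = 4.87 ft/s = 1.484 m/s.
m = 9.440 kg
9.440 kg × (1 g / 0.001000 kg) = 9440 g

9440 g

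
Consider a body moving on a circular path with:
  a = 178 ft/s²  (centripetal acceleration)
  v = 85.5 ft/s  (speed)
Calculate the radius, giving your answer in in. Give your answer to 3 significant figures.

493 in

Rearranging a = v²/r for r: r = v²/a.
a = 178 ft/s² = 54.25 m/s²; v = 85.5 ft/s = 26.06 m/s.
r = 12.52 m
12.52 m × (1 in / 0.02540 m) = 492.8 in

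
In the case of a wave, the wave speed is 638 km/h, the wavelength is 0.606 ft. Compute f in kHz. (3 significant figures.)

Rearranging v = f·λ for f: f = v/λ.
v = 638 km/h = 177.2 m/s; λ = 0.606 ft = 0.1847 m.
f = 959.5 Hz
959.5 Hz × (1 kHz / 1000 Hz) = 0.9595 kHz

0.959 kHz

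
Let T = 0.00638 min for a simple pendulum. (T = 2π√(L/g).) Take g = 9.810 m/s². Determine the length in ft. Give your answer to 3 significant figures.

0.119 ft

Rearranging: L = g·(T/2π)².
T = 0.00638 min = 0.3828 s; g = 9.810 m/s².
L = 0.03641 m
0.03641 m × (1 ft / 0.3048 m) = 0.1195 ft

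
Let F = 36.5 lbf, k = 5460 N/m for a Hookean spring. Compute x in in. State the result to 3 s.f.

From Hooke's law: x = F/k.
F = 36.5 lbf = 162.4 N; k = 5460 N/m.
x = 0.02974 m
0.02974 m × (1 in / 0.02540 m) = 1.171 in

1.17 in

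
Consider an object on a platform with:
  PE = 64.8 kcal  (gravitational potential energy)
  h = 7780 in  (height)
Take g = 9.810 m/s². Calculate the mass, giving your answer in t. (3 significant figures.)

Rearranging: m = PE/(g·h).
PE = 64.8 kcal = 2.711×10^5 J; h = 7780 in = 197.6 m; g = 9.810 m/s².
m = 139.9 kg
139.9 kg × (1 t / 1000 kg) = 0.1399 t

0.140 t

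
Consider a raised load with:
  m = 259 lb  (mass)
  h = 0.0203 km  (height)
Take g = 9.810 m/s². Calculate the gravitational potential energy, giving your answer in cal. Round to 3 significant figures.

5590 cal

Directly: PE = mgh.
m = 259 lb = 117.5 kg; h = 0.0203 km = 20.30 m; g = 9.810 m/s².
PE = 23395 J  (the unit combination reduces to kg·m²/s² = J)
23395 J × (1 cal / 4.184 J) = 5592 cal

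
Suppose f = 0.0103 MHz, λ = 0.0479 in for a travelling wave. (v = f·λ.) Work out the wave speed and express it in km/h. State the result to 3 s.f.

45.1 km/h

v is given directly by: v = fλ.
f = 0.0103 MHz = 10300 Hz; λ = 0.0479 in = 0.001217 m.
v = 12.53 m/s
12.53 m/s × (1 km/h / 0.2778 m/s) = 45.11 km/h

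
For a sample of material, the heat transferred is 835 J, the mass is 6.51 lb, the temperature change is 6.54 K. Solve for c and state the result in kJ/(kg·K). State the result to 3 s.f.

Solving Q = m·c·ΔT for c: c = Q/(m·ΔT).
Q = 835 J; m = 6.51 lb = 2.953 kg; ΔT = 6.54 K.
c = 43.24 J/(kg·K)
43.24 J/(kg·K) × (1 kJ/(kg·K) / 1000 J/(kg·K)) = 0.04324 kJ/(kg·K)

0.0432 kJ/(kg·K)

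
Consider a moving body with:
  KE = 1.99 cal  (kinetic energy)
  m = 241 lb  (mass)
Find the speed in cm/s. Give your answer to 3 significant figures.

Rearranging KE = ½mv² for v: v = √(2·KE/m).
KE = 1.99 cal = 8.326 J; m = 241 lb = 109.3 kg.
v = 0.3903 m/s
0.3903 m/s × (1 cm/s / 0.01000 m/s) = 39.03 cm/s

39.0 cm/s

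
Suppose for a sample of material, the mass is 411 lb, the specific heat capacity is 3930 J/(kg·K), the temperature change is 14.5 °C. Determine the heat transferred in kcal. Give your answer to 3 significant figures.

2540 kcal

Directly: Q = mcΔT.
m = 411 lb = 186.4 kg; c = 3930 J/(kg·K); ΔT = 14.5 °C = 14.50 K.
Q = 1.062×10^7 J
1.062×10^7 J × (1 kcal / 4184 J) = 2539 kcal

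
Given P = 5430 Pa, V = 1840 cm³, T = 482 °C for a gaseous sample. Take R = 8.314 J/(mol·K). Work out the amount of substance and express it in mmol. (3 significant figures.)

Rearranging: n = PV/(RT).
P = 5430 Pa; V = 1840 cm³ = 0.001840 m³; T = 482 °C = 755.1 K; R = 8.314 J/(mol·K).
n = 0.001591 mol
0.001591 mol × (1 mmol / 0.001000 mol) = 1.591 mmol

1.59 mmol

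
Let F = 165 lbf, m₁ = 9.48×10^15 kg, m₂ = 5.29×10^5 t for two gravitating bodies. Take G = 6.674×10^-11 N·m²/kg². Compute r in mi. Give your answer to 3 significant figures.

420 mi

From Newton's law of gravitation: r = √(G·m₁m₂/F).
F = 165 lbf = 734.0 N; m₁ = 9.48×10^15 kg; m₂ = 5.29×10^5 t = 5.290×10^8 kg; G = 6.674×10^-11 N·m²/kg².
r = 6.753×10^5 m
6.753×10^5 m × (1 mi / 1609 m) = 419.6 mi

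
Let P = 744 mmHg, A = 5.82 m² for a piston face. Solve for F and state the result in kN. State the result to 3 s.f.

Rearranging P = F/A for F: F = P·A.
P = 744 mmHg = 99192 Pa; A = 5.82 m².
F = 5.773×10^5 N
5.773×10^5 N × (1 kN / 1000 N) = 577.3 kN

577 kN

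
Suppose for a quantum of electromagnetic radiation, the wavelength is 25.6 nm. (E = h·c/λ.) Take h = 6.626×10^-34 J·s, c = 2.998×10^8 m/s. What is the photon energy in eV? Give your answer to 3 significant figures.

48.4 eV

E is given directly by: E = hc/λ.
λ = 25.6 nm = 2.560×10^-8 m; h = 6.626×10^-34 J·s; c = 2.998×10^8 m/s.
E = 7.760×10^-18 J
7.760×10^-18 J × (1 eV / 1.602×10^-19 J) = 48.43 eV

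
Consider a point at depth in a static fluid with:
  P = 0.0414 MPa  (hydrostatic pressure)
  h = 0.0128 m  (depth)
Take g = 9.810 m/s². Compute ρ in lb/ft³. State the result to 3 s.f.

20600 lb/ft³

Rearranging P = ρ·g·h for ρ: ρ = P/(g·h).
P = 0.0414 MPa = 41400 Pa; h = 0.0128 m; g = 9.810 m/s².
ρ = 3.297×10^5 kg/m³
3.297×10^5 kg/m³ × (1 lb/ft³ / 16.02 kg/m³) = 20583 lb/ft³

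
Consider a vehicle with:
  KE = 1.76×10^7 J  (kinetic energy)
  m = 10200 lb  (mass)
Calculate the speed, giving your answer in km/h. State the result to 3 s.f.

314 km/h

Solving KE = ½mv² for v: v = √(2·KE/m).
KE = 1.76×10^7 J; m = 10200 lb = 4627 kg.
v = 87.22 m/s
87.22 m/s × (1 km/h / 0.2778 m/s) = 314.0 km/h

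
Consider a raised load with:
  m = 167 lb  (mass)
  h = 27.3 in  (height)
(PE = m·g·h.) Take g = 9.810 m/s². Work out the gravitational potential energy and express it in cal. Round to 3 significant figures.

Directly: PE = mgh.
m = 167 lb = 75.75 kg; h = 27.3 in = 0.6934 m; g = 9.810 m/s².
PE = 515.3 J  (the unit combination reduces to kg·m²/s² = J)
515.3 J × (1 cal / 4.184 J) = 123.2 cal

123 cal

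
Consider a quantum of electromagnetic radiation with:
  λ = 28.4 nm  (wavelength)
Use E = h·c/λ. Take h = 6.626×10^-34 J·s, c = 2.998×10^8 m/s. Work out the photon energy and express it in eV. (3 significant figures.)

Directly: E = hc/λ.
λ = 28.4 nm = 2.840×10^-8 m; h = 6.626×10^-34 J·s; c = 2.998×10^8 m/s.
E = 6.995×10^-18 J
6.995×10^-18 J × (1 eV / 1.602×10^-19 J) = 43.66 eV

43.7 eV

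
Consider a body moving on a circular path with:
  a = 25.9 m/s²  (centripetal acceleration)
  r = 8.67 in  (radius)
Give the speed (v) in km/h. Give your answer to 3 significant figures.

Rearranging: v = √(a·r).
a = 25.9 m/s²; r = 8.67 in = 0.2202 m.
v = 2.388 m/s
2.388 m/s × (1 km/h / 0.2778 m/s) = 8.598 km/h

8.60 km/h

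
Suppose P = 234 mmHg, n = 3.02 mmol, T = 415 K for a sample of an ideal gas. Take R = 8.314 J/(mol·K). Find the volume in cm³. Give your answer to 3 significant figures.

334 cm³

From the ideal-gas law: V = nRT/P.
P = 234 mmHg = 31197 Pa; n = 3.02 mmol = 0.003020 mol; T = 415 K; R = 8.314 J/(mol·K).
V = 3.340×10^-4 m³
3.340×10^-4 m³ × (1 cm³ / 1.000×10^-6 m³) = 334.0 cm³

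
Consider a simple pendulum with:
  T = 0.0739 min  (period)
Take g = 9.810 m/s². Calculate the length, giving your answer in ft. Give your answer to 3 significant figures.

16.0 ft

Solving T = 2π√(L/g) for L: L = g·(T/2π)².
T = 0.0739 min = 4.434 s; g = 9.810 m/s².
L = 4.885 m
4.885 m × (1 ft / 0.3048 m) = 16.03 ft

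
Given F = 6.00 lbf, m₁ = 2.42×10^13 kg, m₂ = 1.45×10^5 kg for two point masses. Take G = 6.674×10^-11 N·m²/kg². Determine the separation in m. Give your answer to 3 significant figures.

From Newton's law of gravitation: r = √(G·m₁m₂/F).
F = 6.00 lbf = 26.69 N; m₁ = 2.42×10^13 kg; m₂ = 1.45×10^5 kg; G = 6.674×10^-11 N·m²/kg².
r = 2962 m

2960 m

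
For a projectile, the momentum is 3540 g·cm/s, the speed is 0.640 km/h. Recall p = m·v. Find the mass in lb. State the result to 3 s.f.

0.439 lb

Solving p = m·v for m: m = p/v.
p = 3540 g·cm/s = 0.03540 kg·m/s; v = 0.640 km/h = 0.1778 m/s.
m = 0.1991 kg
0.1991 kg × (1 lb / 0.4536 kg) = 0.4390 lb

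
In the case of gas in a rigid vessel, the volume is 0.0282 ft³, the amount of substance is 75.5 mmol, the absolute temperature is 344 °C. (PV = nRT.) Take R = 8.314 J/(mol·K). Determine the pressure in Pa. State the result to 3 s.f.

4.85×10^5 Pa

P is given directly by: P = nRT/V.
V = 0.0282 ft³ = 7.985×10^-4 m³; n = 75.5 mmol = 0.07550 mol; T = 344 °C = 617.1 K; R = 8.314 J/(mol·K).
P = 4.851×10^5 Pa  (the unit combination reduces to kg/(m·s²) = Pa)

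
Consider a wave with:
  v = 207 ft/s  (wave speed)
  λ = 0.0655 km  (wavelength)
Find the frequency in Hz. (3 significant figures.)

Rearranging v = f·λ for f: f = v/λ.
v = 207 ft/s = 63.09 m/s; λ = 0.0655 km = 65.50 m.
f = 0.9633 Hz

0.963 Hz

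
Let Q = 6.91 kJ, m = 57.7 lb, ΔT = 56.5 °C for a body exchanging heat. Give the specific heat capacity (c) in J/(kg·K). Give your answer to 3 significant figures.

Solving Q = m·c·ΔT for c: c = Q/(m·ΔT).
Q = 6.91 kJ = 6910 J; m = 57.7 lb = 26.17 kg; ΔT = 56.5 °C = 56.50 K.
c = 4.673 J/(kg·K)

4.67 J/(kg·K)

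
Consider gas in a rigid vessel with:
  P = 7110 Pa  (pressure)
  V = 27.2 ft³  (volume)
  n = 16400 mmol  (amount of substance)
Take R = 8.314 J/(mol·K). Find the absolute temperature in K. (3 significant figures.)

40.2 K

From the ideal-gas law: T = PV/(nR).
P = 7110 Pa; V = 27.2 ft³ = 0.7702 m³; n = 16400 mmol = 16.40 mol; R = 8.314 J/(mol·K).
T = 40.16 K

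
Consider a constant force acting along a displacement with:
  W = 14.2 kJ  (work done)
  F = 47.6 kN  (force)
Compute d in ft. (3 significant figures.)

0.979 ft

Rearranging: d = W/F.
W = 14.2 kJ = 14200 J; F = 47.6 kN = 47600 N.
d = 0.2983 m
0.2983 m × (1 ft / 0.3048 m) = 0.9787 ft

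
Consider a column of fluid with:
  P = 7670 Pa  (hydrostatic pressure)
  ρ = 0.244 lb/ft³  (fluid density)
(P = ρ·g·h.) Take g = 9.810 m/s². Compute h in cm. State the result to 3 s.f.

20000 cm

Rearranging P = ρ·g·h for h: h = P/(ρ·g).
P = 7670 Pa; ρ = 0.244 lb/ft³ = 3.909 kg/m³; g = 9.810 m/s².
h = 200.0 m
200.0 m × (1 cm / 0.01000 m) = 20004 cm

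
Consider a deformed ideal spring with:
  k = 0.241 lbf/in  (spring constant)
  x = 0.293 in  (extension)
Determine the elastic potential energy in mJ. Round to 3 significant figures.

1.17 mJ

U is given directly by: U = ½kx².
k = 0.241 lbf/in = 42.21 N/m; x = 0.293 in = 0.007442 m.
U = 0.001169 J
0.001169 J × (1 mJ / 0.001000 J) = 1.169 mJ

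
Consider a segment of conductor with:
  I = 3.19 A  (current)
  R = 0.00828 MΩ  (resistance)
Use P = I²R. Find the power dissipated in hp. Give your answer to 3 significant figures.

P is given directly by: P = I²R.
I = 3.19 A; R = 0.00828 MΩ = 8280 Ω.
P = 84258 W  (the unit combination reduces to kg·m²/s³ = W)
84258 W × (1 hp / 745.7 W) = 113.0 hp

113 hp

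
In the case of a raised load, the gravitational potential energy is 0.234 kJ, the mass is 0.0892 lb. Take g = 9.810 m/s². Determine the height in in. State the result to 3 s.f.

23200 in

Rearranging PE = m·g·h for h: h = PE/(m·g).
PE = 0.234 kJ = 234.0 J; m = 0.0892 lb = 0.04046 kg; g = 9.810 m/s².
h = 589.5 m
589.5 m × (1 in / 0.02540 m) = 23210 in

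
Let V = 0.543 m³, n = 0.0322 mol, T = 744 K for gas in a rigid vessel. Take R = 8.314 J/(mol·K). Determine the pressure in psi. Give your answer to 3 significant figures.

Directly: P = nRT/V.
V = 0.543 m³; n = 0.0322 mol; T = 744 K; R = 8.314 J/(mol·K).
P = 366.8 Pa
366.8 Pa × (1 psi / 6895 Pa) = 0.05320 psi

0.0532 psi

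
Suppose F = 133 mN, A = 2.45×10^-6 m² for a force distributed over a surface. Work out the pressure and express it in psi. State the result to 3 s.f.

7.87 psi

Directly: P = F/A.
F = 133 mN = 0.1330 N; A = 2.45×10^-6 m².
P = 54286 Pa
54286 Pa × (1 psi / 6895 Pa) = 7.873 psi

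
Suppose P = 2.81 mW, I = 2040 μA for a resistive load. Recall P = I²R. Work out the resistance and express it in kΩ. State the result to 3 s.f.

Solving P = I²R for R: R = P/I².
P = 2.81 mW = 0.002810 W; I = 2040 μA = 0.002040 A.
R = 675.2 Ω
675.2 Ω × (1 kΩ / 1000 Ω) = 0.6752 kΩ

0.675 kΩ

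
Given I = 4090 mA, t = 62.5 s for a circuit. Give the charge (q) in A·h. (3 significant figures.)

Directly: q = It.
I = 4090 mA = 4.090 A; t = 62.5 s.
q = 255.6 C
255.6 C × (1 A·h / 3600 C) = 0.07101 A·h

0.0710 A·h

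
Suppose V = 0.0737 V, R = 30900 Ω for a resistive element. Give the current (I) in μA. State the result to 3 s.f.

Solving V = I·R for I: I = V/R.
V = 0.0737 V; R = 30900 Ω.
I = 2.385×10^-6 A
2.385×10^-6 A × (1 μA / 1.000×10^-6 A) = 2.385 μA

2.39 μA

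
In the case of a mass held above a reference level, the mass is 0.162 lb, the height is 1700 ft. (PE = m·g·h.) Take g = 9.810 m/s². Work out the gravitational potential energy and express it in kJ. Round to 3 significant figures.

PE is given directly by: PE = mgh.
m = 0.162 lb = 0.07348 kg; h = 1700 ft = 518.2 m; g = 9.810 m/s².
PE = 373.5 J
373.5 J × (1 kJ / 1000 J) = 0.3735 kJ

0.374 kJ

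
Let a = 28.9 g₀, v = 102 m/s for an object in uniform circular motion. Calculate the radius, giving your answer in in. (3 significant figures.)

Rearranging: r = v²/a.
a = 28.9 g₀ = 283.4 m/s²; v = 102 m/s.
r = 36.71 m
36.71 m × (1 in / 0.02540 m) = 1445 in

1450 in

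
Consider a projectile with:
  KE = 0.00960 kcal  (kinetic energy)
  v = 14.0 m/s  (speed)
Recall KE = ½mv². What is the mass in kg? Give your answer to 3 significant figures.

0.410 kg

Rearranging KE = ½mv² for m: m = 2·KE/v².
KE = 0.00960 kcal = 40.17 J; v = 14.0 m/s.
m = 0.4099 kg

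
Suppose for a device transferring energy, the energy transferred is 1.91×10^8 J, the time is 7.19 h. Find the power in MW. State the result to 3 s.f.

0.00738 MW

P is given directly by: P = W/t.
W = 1.91×10^8 J; t = 7.19 h = 25884 s.
P = 7379 W
7379 W × (1 MW / 1.000×10^6 W) = 0.007379 MW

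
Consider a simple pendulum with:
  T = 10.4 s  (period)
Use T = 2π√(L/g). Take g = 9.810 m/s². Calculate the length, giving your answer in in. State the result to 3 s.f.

Rearranging: L = g·(T/2π)².
T = 10.4 s; g = 9.810 m/s².
L = 26.88 m
26.88 m × (1 in / 0.02540 m) = 1058 in

1060 in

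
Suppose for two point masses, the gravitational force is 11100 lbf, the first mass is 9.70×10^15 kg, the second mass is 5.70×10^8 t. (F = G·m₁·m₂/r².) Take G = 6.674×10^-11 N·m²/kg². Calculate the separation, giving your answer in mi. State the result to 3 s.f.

From Newton's law of gravitation: r = √(G·m₁m₂/F).
F = 11100 lbf = 49375 N; m₁ = 9.70×10^15 kg; m₂ = 5.70×10^8 t = 5.700×10^11 kg; G = 6.674×10^-11 N·m²/kg².
r = 2.734×10^6 m
2.734×10^6 m × (1 mi / 1609 m) = 1699 mi

1700 mi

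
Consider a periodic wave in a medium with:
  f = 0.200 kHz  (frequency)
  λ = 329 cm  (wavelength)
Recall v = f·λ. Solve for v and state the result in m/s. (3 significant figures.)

v is given directly by: v = fλ.
f = 0.200 kHz = 200.0 Hz; λ = 329 cm = 3.290 m.
v = 658.0 m/s

658 m/s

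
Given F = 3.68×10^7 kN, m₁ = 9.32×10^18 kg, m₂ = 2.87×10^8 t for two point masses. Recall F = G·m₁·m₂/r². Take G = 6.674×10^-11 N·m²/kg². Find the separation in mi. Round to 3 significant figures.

43.3 mi

Rearranging: r = √(G·m₁m₂/F).
F = 3.68×10^7 kN = 3.680×10^10 N; m₁ = 9.32×10^18 kg; m₂ = 2.87×10^8 t = 2.870×10^11 kg; G = 6.674×10^-11 N·m²/kg².
r = 69650 m
69650 m × (1 mi / 1609 m) = 43.28 mi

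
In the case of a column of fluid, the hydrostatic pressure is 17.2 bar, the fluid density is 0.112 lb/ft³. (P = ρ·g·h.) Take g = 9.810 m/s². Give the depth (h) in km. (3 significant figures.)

97.7 km

Solving P = ρ·g·h for h: h = P/(ρ·g).
P = 17.2 bar = 1.720×10^6 Pa; ρ = 0.112 lb/ft³ = 1.794 kg/m³; g = 9.810 m/s².
h = 97728 m
97728 m × (1 km / 1000 m) = 97.73 km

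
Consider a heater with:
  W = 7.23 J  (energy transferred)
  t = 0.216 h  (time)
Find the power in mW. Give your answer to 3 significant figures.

9.30 mW

P is given directly by: P = W/t.
W = 7.23 J; t = 0.216 h = 777.6 s.
P = 0.009298 W
0.009298 W × (1 mW / 0.001000 W) = 9.298 mW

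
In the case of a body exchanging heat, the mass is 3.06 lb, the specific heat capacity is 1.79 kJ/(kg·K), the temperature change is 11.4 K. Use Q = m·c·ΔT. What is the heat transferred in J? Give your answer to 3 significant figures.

28300 J

Q is given directly by: Q = mcΔT.
m = 3.06 lb = 1.388 kg; c = 1.79 kJ/(kg·K) = 1790 J/(kg·K); ΔT = 11.4 K.
Q = 28323 J  (the unit combination reduces to kg·m²/s² = J)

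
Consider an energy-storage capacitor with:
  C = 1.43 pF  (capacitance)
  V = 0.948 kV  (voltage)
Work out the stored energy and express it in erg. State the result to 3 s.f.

E is given directly by: E = ½CV².
C = 1.43 pF = 1.430×10^-12 F; V = 0.948 kV = 948.0 V.
E = 6.426×10^-7 J
6.426×10^-7 J × (1 erg / 1.000×10^-7 J) = 6.426 erg

6.43 erg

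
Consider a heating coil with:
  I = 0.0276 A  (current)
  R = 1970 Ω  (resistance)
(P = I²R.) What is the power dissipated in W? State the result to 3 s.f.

1.50 W

Directly: P = I²R.
I = 0.0276 A; R = 1970 Ω.
P = 1.501 W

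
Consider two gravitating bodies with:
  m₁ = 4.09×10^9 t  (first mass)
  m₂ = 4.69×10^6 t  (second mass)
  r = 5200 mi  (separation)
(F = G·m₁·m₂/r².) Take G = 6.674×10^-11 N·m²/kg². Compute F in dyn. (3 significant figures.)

1830 dyn

From Newton's law of gravitation: F = Gm₁m₂/r².
m₁ = 4.09×10^9 t = 4.090×10^12 kg; m₂ = 4.69×10^6 t = 4.690×10^9 kg; r = 5200 mi = 8.369×10^6 m; G = 6.674×10^-11 N·m²/kg².
F = 0.01828 N  (the unit combination reduces to kg·m/s² = N)
0.01828 N × (1 dyn / 1.000×10^-5 N) = 1828 dyn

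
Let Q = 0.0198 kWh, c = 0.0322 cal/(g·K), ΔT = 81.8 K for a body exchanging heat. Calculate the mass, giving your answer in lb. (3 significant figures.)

14.3 lb

Rearranging: m = Q/(c·ΔT).
Q = 0.0198 kWh = 71280 J; c = 0.0322 cal/(g·K) = 134.7 J/(kg·K); ΔT = 81.8 K.
m = 6.468 kg
6.468 kg × (1 lb / 0.4536 kg) = 14.26 lb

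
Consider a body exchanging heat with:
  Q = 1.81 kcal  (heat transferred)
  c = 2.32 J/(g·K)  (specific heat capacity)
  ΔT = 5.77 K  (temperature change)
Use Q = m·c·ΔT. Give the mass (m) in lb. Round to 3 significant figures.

Rearranging: m = Q/(c·ΔT).
Q = 1.81 kcal = 7573 J; c = 2.32 J/(g·K) = 2320 J/(kg·K); ΔT = 5.77 K.
m = 0.5657 kg
0.5657 kg × (1 lb / 0.4536 kg) = 1.247 lb

1.25 lb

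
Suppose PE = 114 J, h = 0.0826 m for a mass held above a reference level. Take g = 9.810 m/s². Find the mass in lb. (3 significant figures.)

310 lb

Rearranging PE = m·g·h for m: m = PE/(g·h).
PE = 114 J; h = 0.0826 m; g = 9.810 m/s².
m = 140.7 kg
140.7 kg × (1 lb / 0.4536 kg) = 310.2 lb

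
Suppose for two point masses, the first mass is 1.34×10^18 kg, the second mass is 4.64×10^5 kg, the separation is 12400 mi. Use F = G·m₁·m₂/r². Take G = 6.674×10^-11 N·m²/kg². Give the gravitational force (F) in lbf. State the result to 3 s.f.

From Newton's law of gravitation: F = Gm₁m₂/r².
m₁ = 1.34×10^18 kg; m₂ = 4.64×10^5 kg; r = 12400 mi = 1.996×10^7 m; G = 6.674×10^-11 N·m²/kg².
F = 0.1042 N  (the unit combination reduces to kg·m/s² = N)
0.1042 N × (1 lbf / 4.448 N) = 0.02343 lbf

0.0234 lbf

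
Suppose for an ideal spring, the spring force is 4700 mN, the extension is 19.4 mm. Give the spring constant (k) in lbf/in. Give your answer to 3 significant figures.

From Hooke's law: k = F/x.
F = 4700 mN = 4.700 N; x = 19.4 mm = 0.01940 m.
k = 242.3 N/m
242.3 N/m × (1 lbf/in / 175.1 N/m) = 1.383 lbf/in

1.38 lbf/in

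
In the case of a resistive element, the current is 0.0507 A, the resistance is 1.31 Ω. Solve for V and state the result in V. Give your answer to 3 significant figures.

0.0664 V

Directly: V = IR.
I = 0.0507 A; R = 1.31 Ω.
V = 0.06642 V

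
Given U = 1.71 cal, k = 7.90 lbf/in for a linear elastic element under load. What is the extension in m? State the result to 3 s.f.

Rearranging U = ½k·x² for x: x = √(2U/k).
U = 1.71 cal = 7.155 J; k = 7.90 lbf/in = 1384 N/m.
x = 0.1017 m

0.102 m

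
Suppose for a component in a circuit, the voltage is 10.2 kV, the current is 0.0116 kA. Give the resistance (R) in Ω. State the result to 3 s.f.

Solving V = I·R for R: R = V/I.
V = 10.2 kV = 10200 V; I = 0.0116 kA = 11.60 A.
R = 879.3 Ω

879 Ω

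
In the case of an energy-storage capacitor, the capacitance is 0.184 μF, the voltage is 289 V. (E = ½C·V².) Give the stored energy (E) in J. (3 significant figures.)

E is given directly by: E = ½CV².
C = 0.184 μF = 1.840×10^-7 F; V = 289 V.
E = 0.007684 J

0.00768 J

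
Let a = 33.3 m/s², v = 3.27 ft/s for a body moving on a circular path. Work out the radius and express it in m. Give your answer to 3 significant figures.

0.0298 m

Rearranging: r = v²/a.
a = 33.3 m/s²; v = 3.27 ft/s = 0.9967 m/s.
r = 0.02983 m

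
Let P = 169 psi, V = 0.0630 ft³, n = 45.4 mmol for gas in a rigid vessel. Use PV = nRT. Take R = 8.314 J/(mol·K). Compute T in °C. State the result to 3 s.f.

5230 °C

From the ideal-gas law: T = PV/(nR).
P = 169 psi = 1.165×10^6 Pa; V = 0.0630 ft³ = 0.001784 m³; n = 45.4 mmol = 0.04540 mol; R = 8.314 J/(mol·K).
T = 5507 K
5507 K − 273.15 = 5234 °C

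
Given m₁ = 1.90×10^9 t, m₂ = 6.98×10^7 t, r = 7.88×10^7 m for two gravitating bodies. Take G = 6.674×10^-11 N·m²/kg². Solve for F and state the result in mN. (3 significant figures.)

F is given directly by: F = Gm₁m₂/r².
m₁ = 1.90×10^9 t = 1.900×10^12 kg; m₂ = 6.98×10^7 t = 6.980×10^10 kg; r = 7.88×10^7 m; G = 6.674×10^-11 N·m²/kg².
F = 0.001425 N
0.001425 N × (1 mN / 0.001000 N) = 1.425 mN

1.43 mN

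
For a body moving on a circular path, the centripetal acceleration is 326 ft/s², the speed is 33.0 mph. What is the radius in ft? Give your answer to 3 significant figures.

Rearranging: r = v²/a.
a = 326 ft/s² = 99.36 m/s²; v = 33.0 mph = 14.75 m/s.
r = 2.190 m
2.190 m × (1 ft / 0.3048 m) = 7.186 ft

7.19 ft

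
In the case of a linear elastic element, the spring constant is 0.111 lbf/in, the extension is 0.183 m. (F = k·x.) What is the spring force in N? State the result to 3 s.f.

F is given directly by: F = kx.
k = 0.111 lbf/in = 19.44 N/m; x = 0.183 m.
F = 3.557 N  (the unit combination reduces to kg·m/s² = N)

3.56 N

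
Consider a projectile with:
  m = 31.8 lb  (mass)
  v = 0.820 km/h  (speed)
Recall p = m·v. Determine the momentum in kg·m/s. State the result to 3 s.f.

3.29 kg·m/s

p is given directly by: p = mv.
m = 31.8 lb = 14.42 kg; v = 0.820 km/h = 0.2278 m/s.
p = 3.286 kg·m/s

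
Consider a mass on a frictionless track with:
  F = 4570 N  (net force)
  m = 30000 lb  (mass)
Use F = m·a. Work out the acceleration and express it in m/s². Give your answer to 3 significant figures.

0.336 m/s²

From Newton's second law: a = F/m.
F = 4570 N; m = 30000 lb = 13608 kg.
a = 0.3358 m/s²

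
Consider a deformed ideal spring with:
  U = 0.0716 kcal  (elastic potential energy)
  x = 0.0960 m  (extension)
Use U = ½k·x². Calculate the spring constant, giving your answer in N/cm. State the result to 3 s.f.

650 N/cm

Solving U = ½k·x² for k: k = 2U/x².
U = 0.0716 kcal = 299.6 J; x = 0.0960 m.
k = 65012 N/m
65012 N/m × (1 N/cm / 100.0 N/m) = 650.1 N/cm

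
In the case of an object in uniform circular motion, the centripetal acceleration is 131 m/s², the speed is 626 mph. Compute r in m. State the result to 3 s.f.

Rearranging a = v²/r for r: r = v²/a.
a = 131 m/s²; v = 626 mph = 279.8 m/s.
r = 597.8 m

598 m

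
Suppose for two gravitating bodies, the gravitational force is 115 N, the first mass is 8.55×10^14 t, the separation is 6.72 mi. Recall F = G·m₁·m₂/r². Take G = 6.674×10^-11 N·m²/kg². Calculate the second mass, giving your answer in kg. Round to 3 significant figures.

From Newton's law of gravitation: m₂ = F·r²/(G·m₁).
F = 115 N; m₁ = 8.55×10^14 t = 8.550×10^17 kg; r = 6.72 mi = 10815 m; G = 6.674×10^-11 N·m²/kg².
m₂ = 235.7 kg

236 kg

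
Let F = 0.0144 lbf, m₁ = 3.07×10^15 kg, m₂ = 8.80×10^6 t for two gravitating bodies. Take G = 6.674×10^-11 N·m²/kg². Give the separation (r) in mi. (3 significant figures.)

Rearranging: r = √(G·m₁m₂/F).
F = 0.0144 lbf = 0.06405 N; m₁ = 3.07×10^15 kg; m₂ = 8.80×10^6 t = 8.800×10^9 kg; G = 6.674×10^-11 N·m²/kg².
r = 1.678×10^8 m
1.678×10^8 m × (1 mi / 1609 m) = 1.043×10^5 mi

1.04×10^5 mi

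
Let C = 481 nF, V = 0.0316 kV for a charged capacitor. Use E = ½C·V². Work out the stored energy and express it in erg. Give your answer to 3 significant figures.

Directly: E = ½CV².
C = 481 nF = 4.810×10^-7 F; V = 0.0316 kV = 31.60 V.
E = 2.402×10^-4 J
2.402×10^-4 J × (1 erg / 1.000×10^-7 J) = 2402 erg

2400 erg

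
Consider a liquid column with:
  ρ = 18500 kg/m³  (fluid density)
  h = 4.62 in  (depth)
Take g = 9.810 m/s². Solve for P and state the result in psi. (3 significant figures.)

3.09 psi

P is given directly by: P = ρgh.
ρ = 18500 kg/m³; h = 4.62 in = 0.1173 m; g = 9.810 m/s².
P = 21297 Pa
21297 Pa × (1 psi / 6895 Pa) = 3.089 psi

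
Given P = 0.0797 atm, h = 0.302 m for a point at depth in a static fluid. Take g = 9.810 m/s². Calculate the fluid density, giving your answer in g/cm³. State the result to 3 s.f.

Solving P = ρ·g·h for ρ: ρ = P/(g·h).
P = 0.0797 atm = 8076 Pa; h = 0.302 m; g = 9.810 m/s².
ρ = 2726 kg/m³
2726 kg/m³ × (1 g/cm³ / 1000 kg/m³) = 2.726 g/cm³

2.73 g/cm³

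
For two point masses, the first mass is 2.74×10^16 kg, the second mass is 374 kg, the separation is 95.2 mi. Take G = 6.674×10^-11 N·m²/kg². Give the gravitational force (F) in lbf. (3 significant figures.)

0.00655 lbf

F is given directly by: F = Gm₁m₂/r².
m₁ = 2.74×10^16 kg; m₂ = 374 kg; r = 95.2 mi = 1.532×10^5 m; G = 6.674×10^-11 N·m²/kg².
F = 0.02914 N
0.02914 N × (1 lbf / 4.448 N) = 0.006550 lbf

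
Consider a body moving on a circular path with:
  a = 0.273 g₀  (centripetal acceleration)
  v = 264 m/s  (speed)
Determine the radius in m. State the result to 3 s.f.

Rearranging a = v²/r for r: r = v²/a.
a = 0.273 g₀ = 2.677 m/s²; v = 264 m/s.
r = 26033 m

26000 m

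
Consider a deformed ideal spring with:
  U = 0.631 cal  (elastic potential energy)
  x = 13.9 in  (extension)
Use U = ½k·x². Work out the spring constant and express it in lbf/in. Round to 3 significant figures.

0.242 lbf/in

Rearranging U = ½k·x² for k: k = 2U/x².
U = 0.631 cal = 2.640 J; x = 13.9 in = 0.3531 m.
k = 42.36 N/m
42.36 N/m × (1 lbf/in / 175.1 N/m) = 0.2419 lbf/in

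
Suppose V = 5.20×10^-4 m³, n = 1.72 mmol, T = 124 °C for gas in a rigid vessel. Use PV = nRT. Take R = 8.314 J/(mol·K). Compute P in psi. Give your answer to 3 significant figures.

From the ideal-gas law: P = nRT/V.
V = 5.20×10^-4 m³; n = 1.72 mmol = 0.001720 mol; T = 124 °C = 397.1 K; R = 8.314 J/(mol·K).
P = 10922 Pa  (the unit combination reduces to kg/(m·s²) = Pa)
10922 Pa × (1 psi / 6895 Pa) = 1.584 psi

1.58 psi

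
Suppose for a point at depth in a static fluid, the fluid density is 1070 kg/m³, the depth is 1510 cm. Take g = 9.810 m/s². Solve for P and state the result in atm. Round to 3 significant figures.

P is given directly by: P = ρgh.
ρ = 1070 kg/m³; h = 1510 cm = 15.10 m; g = 9.810 m/s².
P = 1.585×10^5 Pa
1.585×10^5 Pa × (1 atm / 1.013×10^5 Pa) = 1.564 atm

1.56 atm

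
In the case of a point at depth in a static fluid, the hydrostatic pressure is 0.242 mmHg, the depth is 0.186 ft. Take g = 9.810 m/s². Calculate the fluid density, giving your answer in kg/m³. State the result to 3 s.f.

Solving P = ρ·g·h for ρ: ρ = P/(g·h).
P = 0.242 mmHg = 32.26 Pa; h = 0.186 ft = 0.05669 m; g = 9.810 m/s².
ρ = 58.01 kg/m³

58.0 kg/m³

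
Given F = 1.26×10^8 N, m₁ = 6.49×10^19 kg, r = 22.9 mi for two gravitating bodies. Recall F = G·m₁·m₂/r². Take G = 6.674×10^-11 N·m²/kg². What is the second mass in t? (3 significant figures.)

From Newton's law of gravitation: m₂ = F·r²/(G·m₁).
F = 1.26×10^8 N; m₁ = 6.49×10^19 kg; r = 22.9 mi = 36854 m; G = 6.674×10^-11 N·m²/kg².
m₂ = 3.951×10^7 kg
3.951×10^7 kg × (1 t / 1000 kg) = 39510 t

39500 t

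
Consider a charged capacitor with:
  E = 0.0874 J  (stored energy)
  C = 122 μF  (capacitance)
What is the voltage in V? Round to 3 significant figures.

Rearranging E = ½C·V² for V: V = √(2E/C).
E = 0.0874 J; C = 122 μF = 1.220×10^-4 F.
V = 37.85 V

37.9 V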